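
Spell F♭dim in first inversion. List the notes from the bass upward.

F♭dim = F♭–A𝄫–C𝄫; first inversion → third (A𝄫) lowest.

A𝄫 – C𝄫 – F♭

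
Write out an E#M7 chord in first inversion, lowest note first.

G## – B# – D## – E#

In root position, E#M7 is E#–G##–B#–D##.
First inversion puts the third (G##) in the bass.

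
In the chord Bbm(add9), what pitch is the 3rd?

Db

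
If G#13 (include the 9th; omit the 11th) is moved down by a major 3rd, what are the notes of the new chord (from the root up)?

E  G#  B  D  F#  C#

A major 3rd down from G# is E, so the new chord is E dominant thirteenth.
Root: E
Major 3rd (3rd): G#
Perfect 5th (5th): B
Minor 7th (7th): D
Major 9th (9th): F#
Major 13th (13th): C#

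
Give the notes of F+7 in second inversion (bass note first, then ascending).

F+7 = F–A–C#–Eb; second inversion → fifth (C#) lowest.

C# Eb F A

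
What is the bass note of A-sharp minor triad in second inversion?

A-sharp minor triad in root position is A-sharp–C-sharp–E-sharp.
Second inversion places the fifth in the bass, which is E-sharp.

E-sharp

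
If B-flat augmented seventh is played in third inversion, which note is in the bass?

B-flat augmented seventh = Bb–D–F#–Ab. Third inversion → seventh in the bass = Ab.

Ab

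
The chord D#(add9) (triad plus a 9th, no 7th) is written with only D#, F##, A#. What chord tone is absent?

The full D#(add9) chord is D#, F##, A#, E#.
Comparing with the voicing, the major 9th (9th) — E# — is absent.

E#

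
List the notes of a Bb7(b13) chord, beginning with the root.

Bb  D  F  Ab  Gb

Root Bb, quality dominant seventh flat thirteen:
root → Bb
3rd (major 3rd) → D
5th (perfect 5th) → F
7th (minor 7th) → Ab
13th (minor 13th) → Gb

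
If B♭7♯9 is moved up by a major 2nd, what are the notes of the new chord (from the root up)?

Transposed root: Bb → C (major 2nd up). So we spell C dominant seventh sharp nine:
Root: C
Major 3rd (3rd): E
Perfect 5th (5th): G
Minor 7th (7th): Bb
Augmented 9th (9th): D#

C – E – G – Bb – D#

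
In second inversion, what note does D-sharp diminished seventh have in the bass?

A

D-sharp diminished seventh in root position is D#–F#–A–C.
Second inversion places the fifth in the bass, which is A.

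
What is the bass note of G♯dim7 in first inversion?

B

G♯dim7 in root position is G#–B–D–F.
First inversion places the third in the bass, which is B.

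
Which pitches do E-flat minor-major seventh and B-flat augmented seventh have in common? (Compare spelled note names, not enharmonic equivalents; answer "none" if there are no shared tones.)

E-flat minor-major seventh = E-flat, G-flat, B-flat, D.
B-flat augmented seventh = B-flat, D, F-sharp, A-flat.
Shared: B-flat, D.

B-flat, D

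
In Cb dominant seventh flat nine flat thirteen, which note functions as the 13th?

A-double-flat

Cb dominant seventh flat nine flat thirteen is built on C-flat; its 13th is a minor 13th above the root.
A sixth above C uses the letter A, and the minor 13th above C-flat is A-double-flat.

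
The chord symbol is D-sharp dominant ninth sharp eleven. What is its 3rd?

F𝄪

D-sharp dominant ninth sharp eleven is built on D♯; its 3rd is a major 3rd above the root.
A third above D uses the letter F, and the major 3rd above D♯ is F𝄪.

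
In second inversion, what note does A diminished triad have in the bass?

E-flat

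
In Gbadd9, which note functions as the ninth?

Root of Gbadd9 = Gb. The 9th is a major 9th: Gb up a major 9th → Ab.

Ab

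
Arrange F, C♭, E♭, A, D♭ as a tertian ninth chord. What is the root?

D♭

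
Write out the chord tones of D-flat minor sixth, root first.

D-flat, F-flat, A-flat, B-flat

D-flat minor sixth: minor sixth on D-flat.
root → D-flat
3rd (minor 3rd) → F-flat
5th (perfect 5th) → A-flat
6th (major 6th) → B-flat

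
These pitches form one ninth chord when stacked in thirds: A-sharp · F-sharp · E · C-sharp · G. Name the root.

Arranged so that each adjacent pair is a third by letter name: F-sharp – A-sharp – C-sharp – E – G.
The bottom of that stack, F-sharp, is the root (this is F-sharp dominant seventh flat nine).

F-sharp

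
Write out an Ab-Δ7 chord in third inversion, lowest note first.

G Ab Cb Eb

In root position, Ab-Δ7 is Ab–Cb–Eb–G.
Third inversion puts the seventh (G) in the bass.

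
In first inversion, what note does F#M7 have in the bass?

A#

F#M7 in root position is F#–A#–C#–E#.
First inversion places the third in the bass, which is A#.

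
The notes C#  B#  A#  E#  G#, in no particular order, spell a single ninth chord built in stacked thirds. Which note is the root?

A#

Stacking in thirds gives A# – C# – E# – G# – B#, so A# is the root — A# minor ninth.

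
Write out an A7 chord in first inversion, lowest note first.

In root position, A7 is A–C#–E–G.
First inversion puts the third (C#) in the bass.

C#, E, G, A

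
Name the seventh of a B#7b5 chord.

B#7b5 is built on B#; its 7th is a minor 7th above the root.
A seventh above B uses the letter A, and the minor 7th above B# is A#.

A#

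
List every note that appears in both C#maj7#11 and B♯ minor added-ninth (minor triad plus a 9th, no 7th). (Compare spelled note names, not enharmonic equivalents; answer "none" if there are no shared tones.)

B#, F##

C#maj7#11: C# E# G# B# F##
B♯ minor added-ninth: B# D# F## C##
Common to both → B#, F##.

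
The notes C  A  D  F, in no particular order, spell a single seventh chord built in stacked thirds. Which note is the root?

Arranged so that each adjacent pair is a third by letter name: D – F – A – C.
The bottom of that stack, D, is the root (this is D minor seventh).

D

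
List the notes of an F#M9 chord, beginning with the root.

F# A# C# E# G#

F#M9 is a major ninth built on F#.
F# — root
A# — major 3rd
C# — perfect 5th
E# — major 7th
G# — major 9th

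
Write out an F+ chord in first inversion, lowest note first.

A  C♯  F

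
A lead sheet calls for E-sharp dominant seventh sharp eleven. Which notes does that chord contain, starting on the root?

E-sharp dominant seventh sharp eleven: dominant seventh sharp eleven on E♯.
- root: E♯
- major 3rd: G𝄪
- perfect 5th: B♯
- minor 7th: D♯
- augmented 11th: A𝄪

E♯  G𝄪  B♯  D♯  A𝄪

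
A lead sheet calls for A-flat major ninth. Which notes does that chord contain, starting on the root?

A-flat – C – E-flat – G – B-flat

A-flat major ninth: major ninth on A-flat.
root → A-flat
3rd (major 3rd) → C
5th (perfect 5th) → E-flat
7th (major 7th) → G
9th (major 9th) → B-flat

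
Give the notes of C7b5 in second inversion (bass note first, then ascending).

Gb, Bb, C, E

In root position, C7b5 is C–E–Gb–Bb.
Second inversion puts the fifth (Gb) in the bass.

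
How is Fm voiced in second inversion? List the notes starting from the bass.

C, F, Ab

Fm = F–Ab–C; second inversion → fifth (C) lowest.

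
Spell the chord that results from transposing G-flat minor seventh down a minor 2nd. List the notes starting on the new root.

Transposed root: Gb → F (minor 2nd down). So we spell F minor seventh:
root → F
3rd (minor 3rd) → Ab
5th (perfect 5th) → C
7th (minor 7th) → Eb

F, Ab, C, Eb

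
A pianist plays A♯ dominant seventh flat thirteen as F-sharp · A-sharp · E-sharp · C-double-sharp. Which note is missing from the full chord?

G-sharp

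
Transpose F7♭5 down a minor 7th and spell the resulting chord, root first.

G – B – Db – F

A minor 7th down from F is G, so the new chord is G dominant seventh flat five.
Root: G
Major 3rd (3rd): B
Diminished 5th (5th): Db
Minor 7th (7th): F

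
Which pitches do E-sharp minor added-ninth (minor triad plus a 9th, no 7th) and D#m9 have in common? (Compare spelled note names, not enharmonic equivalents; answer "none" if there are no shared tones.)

E#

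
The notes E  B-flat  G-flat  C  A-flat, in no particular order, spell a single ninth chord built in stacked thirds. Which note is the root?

Arranged so that each adjacent pair is a third by letter name: A-flat – C – E – G-flat – B-flat.
The bottom of that stack, A-flat, is the root (this is A-flat dominant ninth sharp five).

A-flat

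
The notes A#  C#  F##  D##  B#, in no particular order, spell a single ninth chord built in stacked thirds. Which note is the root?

B#

Arranged so that each adjacent pair is a third by letter name: B# – D## – F## – A# – C#.
The bottom of that stack, B#, is the root (this is B# dominant seventh flat nine).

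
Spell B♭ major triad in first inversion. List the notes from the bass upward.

In root position, B♭ major triad is Bb–D–F.
First inversion puts the third (D) in the bass.

D, F, Bb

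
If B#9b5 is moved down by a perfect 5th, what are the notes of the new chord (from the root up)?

E♯  G𝄪  B  D♯  F𝄪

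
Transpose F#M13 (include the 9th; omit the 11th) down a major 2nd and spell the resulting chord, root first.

E  G#  B  D#  F#  C#

Transposed root: F# → E (major 2nd down). So we spell E major thirteenth:
- root: E
- major 3rd: G#
- perfect 5th: B
- major 7th: D#
- major 9th: F#
- major 13th: C#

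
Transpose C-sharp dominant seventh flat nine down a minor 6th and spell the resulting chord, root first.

E-sharp, G-double-sharp, B-sharp, D-sharp, F-sharp

Transposed root: C-sharp → E-sharp (minor 6th down). So we spell E-sharp dominant seventh flat nine:
root → E-sharp
3rd (major 3rd) → G-double-sharp
5th (perfect 5th) → B-sharp
7th (minor 7th) → D-sharp
9th (minor 9th) → F-sharp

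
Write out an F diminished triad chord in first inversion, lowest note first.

Ab Cb F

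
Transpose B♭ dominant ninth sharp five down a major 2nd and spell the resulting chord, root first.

A major 2nd down from Bb is Ab, so the new chord is Ab dominant ninth sharp five.
Root: Ab
Major 3rd (3rd): C
Augmented 5th (5th): E
Minor 7th (7th): Gb
Major 9th (9th): Bb

Ab C E Gb Bb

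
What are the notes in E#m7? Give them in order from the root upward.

E#m7: minor seventh on E#.
E# — root
G# — minor 3rd
B# — perfect 5th
D# — minor 7th

E# G# B# D#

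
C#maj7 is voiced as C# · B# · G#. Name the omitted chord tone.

E#

The full C#maj7 chord is C#, E#, G#, B#.
Comparing with the voicing, the major 3rd (3rd) — E# — is absent.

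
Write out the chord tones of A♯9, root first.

A#  C##  E#  G#  B#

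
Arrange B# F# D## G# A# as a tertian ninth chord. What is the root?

G#

Arranged so that each adjacent pair is a third by letter name: G# – B# – D## – F# – A#.
The bottom of that stack, G#, is the root (this is G# dominant ninth sharp five).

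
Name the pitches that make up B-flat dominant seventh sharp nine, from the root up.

B-flat, D, F, A-flat, C-sharp

Root B-flat, quality dominant seventh sharp nine:
root → B-flat
3rd (major 3rd) → D
5th (perfect 5th) → F
7th (minor 7th) → A-flat
9th (augmented 9th) → C-sharp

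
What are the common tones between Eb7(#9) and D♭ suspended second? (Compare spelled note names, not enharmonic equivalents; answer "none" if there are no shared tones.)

Eb7(#9) = Eb, G, Bb, Db, F#.
D♭ suspended second = Db, Eb, Ab.
Shared: Eb, Db.

Eb Db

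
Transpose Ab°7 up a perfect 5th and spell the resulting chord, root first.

Eb  Gb  Bbb  Dbb

Ab up a perfect 5th → Eb. New chord: Eb diminished seventh.
Root: Eb
Minor 3rd (3rd): Gb
Diminished 5th (5th): Bbb
Diminished 7th (7th): Dbb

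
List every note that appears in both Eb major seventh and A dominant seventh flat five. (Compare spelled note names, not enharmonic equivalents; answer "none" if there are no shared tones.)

Eb major seventh = E-flat, G, B-flat, D.
A dominant seventh flat five = A, C-sharp, E-flat, G.
Shared: E-flat, G.

E-flat  G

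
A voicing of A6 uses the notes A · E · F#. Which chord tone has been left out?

C#

A6 = A, C#, E, F#. The voicing lacks the 3rd (major 3rd), C#.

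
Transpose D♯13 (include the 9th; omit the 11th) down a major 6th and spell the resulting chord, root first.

F♯ A♯ C♯ E G♯ D♯

D♯ down a major 6th → F♯. New chord: F♯ dominant thirteenth.
F♯ — root
A♯ — major 3rd
C♯ — perfect 5th
E — minor 7th
G♯ — major 9th
D♯ — major 13th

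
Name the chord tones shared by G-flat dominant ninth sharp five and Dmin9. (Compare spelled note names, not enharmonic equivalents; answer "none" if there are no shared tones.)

D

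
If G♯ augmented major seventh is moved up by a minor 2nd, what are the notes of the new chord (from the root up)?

A  C#  E#  G#

G# up a minor 2nd → A. New chord: A augmented major seventh.
A — root
C# — major 3rd
E# — augmented 5th
G# — major 7th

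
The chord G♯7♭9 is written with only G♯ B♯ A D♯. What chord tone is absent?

F♯

G♯7♭9 = G♯, B♯, D♯, F♯, A. The voicing lacks the 7th (minor 7th), F♯.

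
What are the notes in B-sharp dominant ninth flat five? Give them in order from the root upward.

B-sharp – D-double-sharp – F-sharp – A-sharp – C-double-sharp

B-sharp dominant ninth flat five: dominant ninth flat five on B-sharp.
- root: B-sharp
- major 3rd: D-double-sharp
- diminished 5th: F-sharp
- minor 7th: A-sharp
- major 9th: C-double-sharp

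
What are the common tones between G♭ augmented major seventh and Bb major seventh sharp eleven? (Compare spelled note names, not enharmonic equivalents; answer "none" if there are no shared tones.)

G♭ augmented major seventh = G-flat, B-flat, D, F.
Bb major seventh sharp eleven = B-flat, D, F, A, E.
Shared: B-flat, D, F.

B-flat – D – F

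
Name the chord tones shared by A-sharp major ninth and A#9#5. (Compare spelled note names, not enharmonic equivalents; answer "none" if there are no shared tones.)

A#, C##, B#

A-sharp major ninth: A# C## E# G## B#
A#9#5: A# C## E## G# B#
Common to both → A#, C##, B#.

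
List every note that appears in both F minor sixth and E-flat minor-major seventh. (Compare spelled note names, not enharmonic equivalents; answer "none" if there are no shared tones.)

D

F minor sixth: F A-flat C D
E-flat minor-major seventh: E-flat G-flat B-flat D
Common to both → D.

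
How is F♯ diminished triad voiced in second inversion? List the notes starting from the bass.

C F-sharp A

F♯ diminished triad = F-sharp–A–C; second inversion → fifth (C) lowest.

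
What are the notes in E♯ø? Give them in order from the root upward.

E♯ø: half-diminished seventh on E#.
- root: E#
- minor 3rd: G#
- diminished 5th: B
- minor 7th: D#

E# G# B D#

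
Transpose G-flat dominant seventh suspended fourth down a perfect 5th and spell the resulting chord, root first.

C-flat – F-flat – G-flat – B-double-flat

A perfect 5th down from G-flat is C-flat, so the new chord is C-flat dominant seventh suspended fourth.
C-flat — root
F-flat — perfect 4th
G-flat — perfect 5th
B-double-flat — minor 7th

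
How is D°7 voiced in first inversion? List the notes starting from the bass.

D°7 = D–F–Ab–Cb; first inversion → third (F) lowest.

F – Ab – Cb – D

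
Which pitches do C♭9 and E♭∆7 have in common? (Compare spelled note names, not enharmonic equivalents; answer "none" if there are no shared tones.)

C♭9: Cb Eb Gb Bbb Db
E♭∆7: Eb G Bb D
Common to both → Eb.

Eb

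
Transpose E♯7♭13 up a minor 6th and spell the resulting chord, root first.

A minor 6th up from E# is C#, so the new chord is C# dominant seventh flat thirteen.
- root: C#
- major 3rd: E#
- perfect 5th: G#
- minor 7th: B
- minor 13th: A

C# – E# – G# – B – A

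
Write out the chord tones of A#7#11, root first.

A# – C## – E# – G# – D##

A#7#11: dominant seventh sharp eleven on A#.
- root: A#
- major 3rd: C##
- perfect 5th: E#
- minor 7th: G#
- augmented 11th: D##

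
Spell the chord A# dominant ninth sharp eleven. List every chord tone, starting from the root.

A-sharp C-double-sharp E-sharp G-sharp B-sharp D-double-sharp

A# dominant ninth sharp eleven is a dominant ninth sharp eleven built on A-sharp.
- root: A-sharp
- major 3rd: C-double-sharp
- perfect 5th: E-sharp
- minor 7th: G-sharp
- major 9th: B-sharp
- augmented 11th: D-double-sharp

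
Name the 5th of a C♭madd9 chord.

Gb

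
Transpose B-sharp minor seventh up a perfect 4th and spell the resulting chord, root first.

E♯ G♯ B♯ D♯

Transposed root: B♯ → E♯ (perfect 4th up). So we spell E♯ minor seventh:
- root: E♯
- minor 3rd: G♯
- perfect 5th: B♯
- minor 7th: D♯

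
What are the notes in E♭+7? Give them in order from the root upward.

E♭+7 is an augmented seventh built on Eb.
- root: Eb
- major 3rd: G
- augmented 5th: B
- minor 7th: Db

Eb, G, B, Db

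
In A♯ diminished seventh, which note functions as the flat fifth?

Root of A♯ diminished seventh = A-sharp. The 5th is a diminished 5th: A-sharp up a diminished 5th → E.

E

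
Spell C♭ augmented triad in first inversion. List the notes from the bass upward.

E♭  G  C♭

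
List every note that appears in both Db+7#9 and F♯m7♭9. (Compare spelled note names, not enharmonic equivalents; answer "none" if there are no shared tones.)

A – E

Db+7#9 = Db, F, A, Cb, E.
F♯m7♭9 = F#, A, C#, E, G.
Shared: A, E.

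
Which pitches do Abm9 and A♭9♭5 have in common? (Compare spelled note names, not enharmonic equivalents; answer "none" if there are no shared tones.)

Ab, Gb, Bb

Abm9 = Ab, Cb, Eb, Gb, Bb.
A♭9♭5 = Ab, C, Ebb, Gb, Bb.
Shared: Ab, Gb, Bb.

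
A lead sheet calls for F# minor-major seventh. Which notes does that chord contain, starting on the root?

F# A C# E#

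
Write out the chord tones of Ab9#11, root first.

Ab9#11 is a dominant ninth sharp eleven built on Ab.
- root: Ab
- major 3rd: C
- perfect 5th: Eb
- minor 7th: Gb
- major 9th: Bb
- augmented 11th: D

Ab C Eb Gb Bb D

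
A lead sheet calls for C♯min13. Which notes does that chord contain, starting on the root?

C♯ – E – G♯ – B – D♯ – F♯ – A♯

Root C♯, quality minor thirteenth:
- root: C♯
- minor 3rd: E
- perfect 5th: G♯
- minor 7th: B
- major 9th: D♯
- perfect 11th: F♯
- major 13th: A♯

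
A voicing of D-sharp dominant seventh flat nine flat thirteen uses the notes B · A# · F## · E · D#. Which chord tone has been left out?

D-sharp dominant seventh flat nine flat thirteen = D#, F##, A#, C#, E, B. The voicing lacks the 7th (minor 7th), C#.

C#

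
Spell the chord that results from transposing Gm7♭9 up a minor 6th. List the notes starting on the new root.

G up a minor 6th → E♭. New chord: E♭ minor seventh flat nine.
E♭ — root
G♭ — minor 3rd
B♭ — perfect 5th
D♭ — minor 7th
F♭ — minor 9th

E♭, G♭, B♭, D♭, F♭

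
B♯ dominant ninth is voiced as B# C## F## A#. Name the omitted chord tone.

B♯ dominant ninth = B#, D##, F##, A#, C##. The voicing lacks the 3rd (major 3rd), D##.

D##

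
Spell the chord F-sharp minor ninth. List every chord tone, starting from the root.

F♯  A  C♯  E  G♯

Root F♯, quality minor ninth:
Root: F♯
Minor 3rd (3rd): A
Perfect 5th (5th): C♯
Minor 7th (7th): E
Major 9th (9th): G♯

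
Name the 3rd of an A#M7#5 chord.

C##

A#M7#5 is built on A#; its 3rd is a major 3rd above the root.
A third above A uses the letter C, and the major 3rd above A# is C##.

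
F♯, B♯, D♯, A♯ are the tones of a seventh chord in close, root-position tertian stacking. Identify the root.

Stacking in thirds gives B♯ – D♯ – F♯ – A♯, so B♯ is the root — B♯ half-diminished seventh.

B♯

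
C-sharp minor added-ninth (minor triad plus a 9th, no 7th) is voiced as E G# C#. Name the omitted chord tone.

D#

The full C-sharp minor added-ninth chord is C#, E, G#, D#.
Comparing with the voicing, the major 9th (9th) — D# — is absent.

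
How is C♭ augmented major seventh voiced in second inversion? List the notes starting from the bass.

G  Bb  Cb  Eb

In root position, C♭ augmented major seventh is Cb–Eb–G–Bb.
Second inversion puts the fifth (G) in the bass.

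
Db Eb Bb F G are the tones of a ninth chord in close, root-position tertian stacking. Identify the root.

Stacking in thirds gives Eb – G – Bb – Db – F, so Eb is the root — Eb dominant ninth.

Eb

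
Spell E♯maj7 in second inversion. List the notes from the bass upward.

B#, D##, E#, G##

In root position, E♯maj7 is E#–G##–B#–D##.
Second inversion puts the fifth (B#) in the bass.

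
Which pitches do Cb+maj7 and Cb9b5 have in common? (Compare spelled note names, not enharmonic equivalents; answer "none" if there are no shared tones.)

Cb, Eb

Cb+maj7 = Cb, Eb, G, Bb.
Cb9b5 = Cb, Eb, Gbb, Bbb, Db.
Shared: Cb, Eb.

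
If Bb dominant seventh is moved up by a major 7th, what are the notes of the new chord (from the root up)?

A, C-sharp, E, G

Transposed root: B-flat → A (major 7th up). So we spell A dominant seventh:
- root: A
- major 3rd: C-sharp
- perfect 5th: E
- minor 7th: G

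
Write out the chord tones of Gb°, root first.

Root G♭, quality diminished triad:
Root: G♭
Minor 3rd (3rd): B𝄫
Diminished 5th (5th): D𝄫

G♭, B𝄫, D𝄫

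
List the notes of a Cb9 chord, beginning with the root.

Cb, Eb, Gb, Bbb, Db

Cb9: dominant ninth on Cb.
Root: Cb
Major 3rd (3rd): Eb
Perfect 5th (5th): Gb
Minor 7th (7th): Bbb
Major 9th (9th): Db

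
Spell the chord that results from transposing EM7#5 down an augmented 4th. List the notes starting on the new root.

Bb D F# A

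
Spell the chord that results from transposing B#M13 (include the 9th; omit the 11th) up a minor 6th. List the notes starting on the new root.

Transposed root: B# → G# (minor 6th up). So we spell G# major thirteenth:
Root: G#
Major 3rd (3rd): B#
Perfect 5th (5th): D#
Major 7th (7th): F##
Major 9th (9th): A#
Major 13th (13th): E#

G# B# D# F## A# E#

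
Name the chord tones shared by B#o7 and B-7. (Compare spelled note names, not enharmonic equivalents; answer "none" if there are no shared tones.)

B#o7: B# D# F# A
B-7: B D F# A
Common to both → F#, A.

F#, A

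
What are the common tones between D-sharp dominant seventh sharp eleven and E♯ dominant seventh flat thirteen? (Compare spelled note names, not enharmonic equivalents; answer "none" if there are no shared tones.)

D♯  C♯  G𝄪

D-sharp dominant seventh sharp eleven = D♯, F𝄪, A♯, C♯, G𝄪.
E♯ dominant seventh flat thirteen = E♯, G𝄪, B♯, D♯, C♯.
Shared: D♯, C♯, G𝄪.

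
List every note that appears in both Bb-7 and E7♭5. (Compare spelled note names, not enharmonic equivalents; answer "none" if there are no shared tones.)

Bb-7 = Bb, Db, F, Ab.
E7♭5 = E, G#, Bb, D.
Shared: Bb.

Bb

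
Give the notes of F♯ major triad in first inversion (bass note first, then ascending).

A♯, C♯, F♯

In root position, F♯ major triad is F♯–A♯–C♯.
First inversion puts the third (A♯) in the bass.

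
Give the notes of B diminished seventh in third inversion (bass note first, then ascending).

B diminished seventh = B–D–F–A-flat; third inversion → seventh (A-flat) lowest.

A-flat B D F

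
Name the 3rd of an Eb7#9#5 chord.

G

Eb7#9#5 is built on Eb; its 3rd is a major 3rd above the root.
A third above E uses the letter G, and the major 3rd above Eb is G.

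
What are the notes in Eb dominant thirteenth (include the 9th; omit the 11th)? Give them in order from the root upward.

Root Eb, quality dominant thirteenth:
- root: Eb
- major 3rd: G
- perfect 5th: Bb
- minor 7th: Db
- major 9th: F
- major 13th: C

Eb, G, Bb, Db, F, C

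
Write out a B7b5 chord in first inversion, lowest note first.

D#  F  A  B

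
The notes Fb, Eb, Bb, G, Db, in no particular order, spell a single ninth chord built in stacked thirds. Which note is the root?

Arranged so that each adjacent pair is a third by letter name: Eb – G – Bb – Db – Fb.
The bottom of that stack, Eb, is the root (this is Eb dominant seventh flat nine).

Eb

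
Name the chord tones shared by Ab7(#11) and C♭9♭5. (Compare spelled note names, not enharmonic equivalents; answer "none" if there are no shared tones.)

Ab7(#11): A♭ C E♭ G♭ D
C♭9♭5: C♭ E♭ G𝄫 B𝄫 D♭
Common to both → E♭.

E♭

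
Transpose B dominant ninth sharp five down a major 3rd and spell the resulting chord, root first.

Transposed root: B → G (major 3rd down). So we spell G dominant ninth sharp five:
Root: G
Major 3rd (3rd): B
Augmented 5th (5th): D-sharp
Minor 7th (7th): F
Major 9th (9th): A

G – B – D-sharp – F – A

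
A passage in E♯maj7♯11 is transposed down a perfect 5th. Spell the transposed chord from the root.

A perfect 5th down from E# is A#, so the new chord is A# major seventh sharp eleven.
A# — root
C## — major 3rd
E# — perfect 5th
G## — major 7th
D## — augmented 11th

A# – C## – E# – G## – D##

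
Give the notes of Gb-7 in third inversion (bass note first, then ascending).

Gb-7 = Gb–Bbb–Db–Fb; third inversion → seventh (Fb) lowest.

Fb  Gb  Bbb  Db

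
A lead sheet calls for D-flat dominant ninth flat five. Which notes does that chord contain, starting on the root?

Db, F, Abb, Cb, Eb

Root Db, quality dominant ninth flat five:
Db — root
F — major 3rd
Abb — diminished 5th
Cb — minor 7th
Eb — major 9th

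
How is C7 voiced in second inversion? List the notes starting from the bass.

In root position, C7 is C–E–G–Bb.
Second inversion puts the fifth (G) in the bass.

G, Bb, C, E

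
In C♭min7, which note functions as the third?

Ebb

C♭min7 is built on Cb; its 3rd is a minor 3rd above the root.
A third above C uses the letter E, and the minor 3rd above Cb is Ebb.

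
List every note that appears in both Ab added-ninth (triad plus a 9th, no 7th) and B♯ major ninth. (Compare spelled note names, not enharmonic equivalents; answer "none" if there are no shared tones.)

none

Ab added-ninth = Ab, C, Eb, Bb.
B♯ major ninth = B#, D##, F##, A##, C##.
Shared: none.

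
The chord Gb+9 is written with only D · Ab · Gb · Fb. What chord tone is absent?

Gb+9 = Gb, Bb, D, Fb, Ab. The voicing lacks the 3rd (major 3rd), Bb.

Bb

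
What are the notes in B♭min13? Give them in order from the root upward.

Bb, Db, F, Ab, C, Eb, G

B♭min13: minor thirteenth on Bb.
root → Bb
3rd (minor 3rd) → Db
5th (perfect 5th) → F
7th (minor 7th) → Ab
9th (major 9th) → C
11th (perfect 11th) → Eb
13th (major 13th) → G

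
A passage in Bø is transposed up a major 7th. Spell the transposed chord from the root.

A major 7th up from B is A#, so the new chord is A# half-diminished seventh.
- root: A#
- minor 3rd: C#
- diminished 5th: E
- minor 7th: G#

A#  C#  E  G#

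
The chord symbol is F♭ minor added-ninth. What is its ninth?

G♭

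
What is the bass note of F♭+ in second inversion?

C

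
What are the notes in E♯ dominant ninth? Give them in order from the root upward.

Root E-sharp, quality dominant ninth:
Root: E-sharp
Major 3rd (3rd): G-double-sharp
Perfect 5th (5th): B-sharp
Minor 7th (7th): D-sharp
Major 9th (9th): F-double-sharp

E-sharp, G-double-sharp, B-sharp, D-sharp, F-double-sharp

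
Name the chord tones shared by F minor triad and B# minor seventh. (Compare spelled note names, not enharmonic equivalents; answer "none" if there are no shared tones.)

none

F minor triad: F Ab C
B# minor seventh: B# D# F## A#
Common to both → none.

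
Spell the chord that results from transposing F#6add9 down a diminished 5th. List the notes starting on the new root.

B#, D##, F##, G##, C##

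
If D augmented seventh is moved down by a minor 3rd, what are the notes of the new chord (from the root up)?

B, D-sharp, F-double-sharp, A

A minor 3rd down from D is B, so the new chord is B augmented seventh.
- root: B
- major 3rd: D-sharp
- augmented 5th: F-double-sharp
- minor 7th: A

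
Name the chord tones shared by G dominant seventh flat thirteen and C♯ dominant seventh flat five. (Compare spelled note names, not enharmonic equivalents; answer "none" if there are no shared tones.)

G B

G dominant seventh flat thirteen = G, B, D, F, E-flat.
C♯ dominant seventh flat five = C-sharp, E-sharp, G, B.
Shared: G, B.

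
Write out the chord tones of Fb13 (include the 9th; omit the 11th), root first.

Fb13 is a dominant thirteenth built on F♭.
- root: F♭
- major 3rd: A♭
- perfect 5th: C♭
- minor 7th: E𝄫
- major 9th: G♭
- major 13th: D♭

F♭ – A♭ – C♭ – E𝄫 – G♭ – D♭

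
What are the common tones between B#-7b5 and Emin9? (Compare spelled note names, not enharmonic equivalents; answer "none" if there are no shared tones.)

B#-7b5 = B#, D#, F#, A#.
Emin9 = E, G, B, D, F#.
Shared: F#.

F#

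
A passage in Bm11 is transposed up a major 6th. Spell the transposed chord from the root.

B up a major 6th → G#. New chord: G# minor eleventh.
- root: G#
- minor 3rd: B
- perfect 5th: D#
- minor 7th: F#
- major 9th: A#
- perfect 11th: C#

G#, B, D#, F#, A#, C#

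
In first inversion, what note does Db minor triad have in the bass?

Db minor triad = D-flat–F-flat–A-flat. First inversion → third in the bass = F-flat.

F-flat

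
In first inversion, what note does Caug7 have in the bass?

E

Caug7 = C–E–G♯–B♭. First inversion → third in the bass = E.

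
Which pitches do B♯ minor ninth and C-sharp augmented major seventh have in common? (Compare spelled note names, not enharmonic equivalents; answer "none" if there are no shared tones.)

B♯ minor ninth = B-sharp, D-sharp, F-double-sharp, A-sharp, C-double-sharp.
C-sharp augmented major seventh = C-sharp, E-sharp, G-double-sharp, B-sharp.
Shared: B-sharp.

B-sharp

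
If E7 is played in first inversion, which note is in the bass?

G#

E7 in root position is E–G#–B–D.
First inversion places the third in the bass, which is G#.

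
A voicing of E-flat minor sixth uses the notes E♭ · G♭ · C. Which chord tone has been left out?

B♭

The full E-flat minor sixth chord is E♭, G♭, B♭, C.
Comparing with the voicing, the perfect 5th (5th) — B♭ — is absent.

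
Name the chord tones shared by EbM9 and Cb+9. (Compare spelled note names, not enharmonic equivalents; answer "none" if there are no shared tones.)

EbM9: Eb G Bb D F
Cb+9: Cb Eb G Bbb Db
Common to both → Eb, G.

Eb, G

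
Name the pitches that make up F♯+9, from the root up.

F♯  A♯  C𝄪  E  G♯

F♯+9: dominant ninth sharp five on F♯.
F♯ — root
A♯ — major 3rd
C𝄪 — augmented 5th
E — minor 7th
G♯ — major 9th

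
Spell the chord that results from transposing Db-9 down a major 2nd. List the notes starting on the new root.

C♭ E𝄫 G♭ B𝄫 D♭

A major 2nd down from D♭ is C♭, so the new chord is C♭ minor ninth.
root → C♭
3rd (minor 3rd) → E𝄫
5th (perfect 5th) → G♭
7th (minor 7th) → B𝄫
9th (major 9th) → D♭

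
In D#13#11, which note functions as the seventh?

D#13#11 is built on D#; its 7th is a minor 7th above the root.
A seventh above D uses the letter C, and the minor 7th above D# is C#.

C#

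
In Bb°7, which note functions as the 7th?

Root of Bb°7 = Bb. The 7th is a diminished 7th: Bb up a diminished 7th → Abb.

Abb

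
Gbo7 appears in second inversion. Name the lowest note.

Dbb

Gbo7 = Gb–Bbb–Dbb–Fbb. Second inversion → fifth in the bass = Dbb.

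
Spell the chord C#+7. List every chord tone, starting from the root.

C#+7: augmented seventh on C#.
Root: C#
Major 3rd (3rd): E#
Augmented 5th (5th): G##
Minor 7th (7th): B

C# E# G## B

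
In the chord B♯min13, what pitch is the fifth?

Root of B♯min13 = B#. The 5th is a perfect 5th: B# up a perfect 5th → F##.

F##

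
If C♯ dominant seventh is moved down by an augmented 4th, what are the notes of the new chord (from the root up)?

G B D F

C♯ down an augmented 4th → G. New chord: G dominant seventh.
G — root
B — major 3rd
D — perfect 5th
F — minor 7th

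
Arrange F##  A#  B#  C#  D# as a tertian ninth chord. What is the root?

B#

Arranged so that each adjacent pair is a third by letter name: B# – D# – F## – A# – C#.
The bottom of that stack, B#, is the root (this is B# minor seventh flat nine).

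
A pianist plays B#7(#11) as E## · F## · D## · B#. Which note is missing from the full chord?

The full B#7(#11) chord is B#, D##, F##, A#, E##.
Comparing with the voicing, the minor 7th (7th) — A# — is absent.

A#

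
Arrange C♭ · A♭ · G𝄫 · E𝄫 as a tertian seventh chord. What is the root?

Arranged so that each adjacent pair is a third by letter name: A♭ – C♭ – E𝄫 – G𝄫.
The bottom of that stack, A♭, is the root (this is A♭ diminished seventh).

A♭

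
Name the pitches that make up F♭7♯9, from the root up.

Fb Ab Cb Ebb G

F♭7♯9 is a dominant seventh sharp nine built on Fb.
- root: Fb
- major 3rd: Ab
- perfect 5th: Cb
- minor 7th: Ebb
- augmented 9th: G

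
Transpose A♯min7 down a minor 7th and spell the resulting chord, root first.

B# – D# – F## – A#

A minor 7th down from A# is B#, so the new chord is B# minor seventh.
- root: B#
- minor 3rd: D#
- perfect 5th: F##
- minor 7th: A#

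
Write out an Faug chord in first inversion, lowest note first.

A C# F

Faug = F–A–C#; first inversion → third (A) lowest.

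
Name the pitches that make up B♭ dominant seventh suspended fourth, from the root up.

Root Bb, quality dominant seventh suspended fourth:
- root: Bb
- perfect 4th: Eb
- perfect 5th: F
- minor 7th: Ab

Bb, Eb, F, Ab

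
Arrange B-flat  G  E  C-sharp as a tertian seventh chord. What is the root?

Stacking in thirds gives C-sharp – E – G – B-flat, so C-sharp is the root — C-sharp diminished seventh.

C-sharp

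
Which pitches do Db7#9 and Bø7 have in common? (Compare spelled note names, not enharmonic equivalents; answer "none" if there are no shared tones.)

Db7#9: Db F Ab Cb E
Bø7: B D F A
Common to both → F.

F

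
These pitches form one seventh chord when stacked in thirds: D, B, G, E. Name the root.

Stacking in thirds gives E – G – B – D, so E is the root — E minor seventh.

E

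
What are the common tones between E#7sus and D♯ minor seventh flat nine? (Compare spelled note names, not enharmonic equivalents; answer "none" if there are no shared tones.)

E#7sus: E♯ A♯ B♯ D♯
D♯ minor seventh flat nine: D♯ F♯ A♯ C♯ E
Common to both → A♯, D♯.

A♯, D♯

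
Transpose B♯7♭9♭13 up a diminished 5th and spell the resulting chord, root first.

F#  A#  C#  E  G  D

B# up a diminished 5th → F#. New chord: F# dominant seventh flat nine flat thirteen.
Root: F#
Major 3rd (3rd): A#
Perfect 5th (5th): C#
Minor 7th (7th): E
Minor 9th (9th): G
Minor 13th (13th): D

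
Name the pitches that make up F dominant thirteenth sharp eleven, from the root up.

F A C Eb G B D

Root F, quality dominant thirteenth sharp eleven:
F — root
A — major 3rd
C — perfect 5th
Eb — minor 7th
G — major 9th
B — augmented 11th
D — major 13th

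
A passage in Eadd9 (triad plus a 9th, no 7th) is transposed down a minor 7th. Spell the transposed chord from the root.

Transposed root: E → F# (minor 7th down). So we spell F# added-ninth:
root → F#
3rd (major 3rd) → A#
5th (perfect 5th) → C#
9th (major 9th) → G#

F#, A#, C#, G#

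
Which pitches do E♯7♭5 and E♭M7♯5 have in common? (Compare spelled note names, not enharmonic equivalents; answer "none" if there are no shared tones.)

E♯7♭5 = E#, G##, B, D#.
E♭M7♯5 = Eb, G, B, D.
Shared: B.

B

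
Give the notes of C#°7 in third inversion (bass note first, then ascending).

Bb, C#, E, G

C#°7 = C#–E–G–Bb; third inversion → seventh (Bb) lowest.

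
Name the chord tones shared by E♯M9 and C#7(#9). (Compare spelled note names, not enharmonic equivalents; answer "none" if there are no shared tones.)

E#  D##

E♯M9: E# G## B# D## F##
C#7(#9): C# E# G# B D##
Common to both → E#, D##.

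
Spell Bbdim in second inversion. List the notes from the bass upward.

In root position, Bbdim is Bb–Db–Fb.
Second inversion puts the fifth (Fb) in the bass.

Fb – Bb – Db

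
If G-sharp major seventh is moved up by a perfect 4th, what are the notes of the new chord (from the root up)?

C# – E# – G# – B#

Transposed root: G# → C# (perfect 4th up). So we spell C# major seventh:
C# — root
E# — major 3rd
G# — perfect 5th
B# — major 7th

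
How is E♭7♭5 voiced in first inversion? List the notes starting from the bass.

In root position, E♭7♭5 is Eb–G–Bbb–Db.
First inversion puts the third (G) in the bass.

G, Bbb, Db, Eb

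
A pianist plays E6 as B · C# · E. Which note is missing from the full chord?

E6 = E, G#, B, C#. The voicing lacks the 3rd (major 3rd), G#.

G#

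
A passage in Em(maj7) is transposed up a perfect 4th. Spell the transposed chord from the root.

Transposed root: E → A (perfect 4th up). So we spell A minor-major seventh:
A — root
C — minor 3rd
E — perfect 5th
G# — major 7th

A C E G#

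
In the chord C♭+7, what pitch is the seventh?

Bbb

Root of C♭+7 = Cb. The 7th is a minor 7th: Cb up a minor 7th → Bbb.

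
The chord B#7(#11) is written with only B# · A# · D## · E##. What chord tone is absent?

F##

B#7(#11) = B#, D##, F##, A#, E##. The voicing lacks the 5th (perfect 5th), F##.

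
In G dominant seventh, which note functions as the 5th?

D

Root of G dominant seventh = G. The 5th is a perfect 5th: G up a perfect 5th → D.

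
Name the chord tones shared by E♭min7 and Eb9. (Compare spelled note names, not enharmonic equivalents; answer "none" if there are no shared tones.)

E♭min7 = Eb, Gb, Bb, Db.
Eb9 = Eb, G, Bb, Db, F.
Shared: Eb, Bb, Db.

Eb – Bb – Db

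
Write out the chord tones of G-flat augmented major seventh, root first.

G-flat, B-flat, D, F

Root G-flat, quality augmented major seventh:
G-flat — root
B-flat — major 3rd
D — augmented 5th
F — major 7th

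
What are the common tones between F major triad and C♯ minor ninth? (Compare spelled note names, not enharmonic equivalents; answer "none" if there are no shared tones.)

none

F major triad = F, A, C.
C♯ minor ninth = C-sharp, E, G-sharp, B, D-sharp.
Shared: none.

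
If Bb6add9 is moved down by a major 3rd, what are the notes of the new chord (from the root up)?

Gb Bb Db Eb Ab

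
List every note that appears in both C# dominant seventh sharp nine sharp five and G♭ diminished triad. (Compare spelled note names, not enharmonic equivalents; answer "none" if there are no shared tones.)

none

C# dominant seventh sharp nine sharp five = C♯, E♯, G𝄪, B, D𝄪.
G♭ diminished triad = G♭, B𝄫, D𝄫.
Shared: none.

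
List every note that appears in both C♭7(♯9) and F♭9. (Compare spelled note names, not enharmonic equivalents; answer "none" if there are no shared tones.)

Cb Gb

C♭7(♯9) = Cb, Eb, Gb, Bbb, D.
F♭9 = Fb, Ab, Cb, Ebb, Gb.
Shared: Cb, Gb.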